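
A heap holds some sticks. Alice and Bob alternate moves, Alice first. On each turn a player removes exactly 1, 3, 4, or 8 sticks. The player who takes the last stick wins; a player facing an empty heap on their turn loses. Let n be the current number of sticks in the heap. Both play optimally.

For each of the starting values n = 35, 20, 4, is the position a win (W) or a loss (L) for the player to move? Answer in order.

Positions with no move are L. A position that does have a move is losing for the player to move precisely when every available move leads to a winning position for the opponent. Fill in the labels:
n=0: no move → L
n=1: reaches L-position 0 → W
n=2: only reaches 1(W), which is W → L
n=3: reaches L-position 2 → W
n=4: reaches L-position 0 → W
n=5: reaches L-position 2 → W
n=6: reaches L-position 2 → W
n=7: only reaches 6(W), 4(W), 3(W), all W → L
n=8: reaches L-position 7 → W
n=9: only reaches 8(W), 6(W), 5(W), 1(W), all W → L
n=10: reaches L-position 9 → W
n=11: reaches L-position 7 → W
n=12: reaches L-position 9 → W
n=13: reaches L-position 9 → W
n=14: only reaches 13(W), 11(W), 10(W), 6(W), all W → L
n=15: reaches L-position 14 → W
n=16: only reaches 15(W), 13(W), 12(W), 8(W), all W → L
n=17: reaches L-position 16 → W
n=18: reaches L-position 14 → W
n=19: reaches L-position 16 → W
n=20: reaches L-position 16 → W
n=21: only reaches 20(W), 18(W), 17(W), 13(W), all W → L
n=22: reaches L-position 21 → W
n=23: only reaches 22(W), 20(W), 19(W), 15(W), all W → L
n=24: reaches L-position 23 → W
n=25: reaches L-position 21 → W
n=26: reaches L-position 23 → W
n=27: reaches L-position 23 → W
n=28: only reaches 27(W), 25(W), 24(W), 20(W), all W → L
n=29: reaches L-position 28 → W
n=30: only reaches 29(W), 27(W), 26(W), 22(W), all W → L
n=31: reaches L-position 30 → W
n=32: reaches L-position 28 → W
n=33: reaches L-position 30 → W
n=34: reaches L-position 30 → W
n=35: only reaches 34(W), 32(W), 31(W), 27(W), all W → L

35: L, 20: W, 4: W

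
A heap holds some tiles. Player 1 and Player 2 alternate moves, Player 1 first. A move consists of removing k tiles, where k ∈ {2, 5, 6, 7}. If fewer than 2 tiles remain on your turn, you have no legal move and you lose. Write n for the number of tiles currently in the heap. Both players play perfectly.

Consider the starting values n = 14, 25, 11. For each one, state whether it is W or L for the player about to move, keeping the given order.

Build the W/L table. Terminal = L. A non-terminal position is W if it has a move to some L; otherwise it is L.
n=0: no move → L
n=1: no move → L
n=2: W (go to 0, an L position)
n=3: W (go to 1, an L position)
n=4: L (sole option 2(W) is W)
n=5: W (go to 0, an L position)
n=6: W (go to 4, an L position)
n=7: W (go to 1, an L position)
n=8: W (go to 1, an L position)
n=9: W (go to 4, an L position)
n=10: W (go to 4, an L position)
n=11: W (go to 4, an L position)
n=12: L (options 10(W), 7(W), 6(W), 5(W) are all W)
n=13: L (options 11(W), 8(W), 7(W), 6(W) are all W)
n=14: W (go to 12, an L position)
n=15: W (go to 13, an L position)
n=16: L (options 14(W), 11(W), 10(W), 9(W) are all W)
n=17: W (go to 12, an L position)
n=18: W (go to 16, an L position)
n=19: W (go to 13, an L position)
n=20: W (go to 13, an L position)
n=21: W (go to 16, an L position)
n=22: W (go to 16, an L position)
n=23: W (go to 16, an L position)
n=24: L (options 22(W), 19(W), 18(W), 17(W) are all W)
n=25: L (options 23(W), 20(W), 19(W), 18(W) are all W)

14: W, 25: L, 11: W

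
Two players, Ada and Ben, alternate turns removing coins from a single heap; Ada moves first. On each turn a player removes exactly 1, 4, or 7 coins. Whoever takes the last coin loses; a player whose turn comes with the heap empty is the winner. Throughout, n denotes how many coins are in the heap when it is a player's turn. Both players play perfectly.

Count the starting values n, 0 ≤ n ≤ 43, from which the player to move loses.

Work bottom-up. With no move the player to move wins. Otherwise the position is W if at least one move leads to an L position for the opponent, and L if every move leads to a W.
n=0: no move; the opponent has just taken the last coin and therefore loses → W
n=1: the only move is to 0(W), a W ⇒ L
n=2: can move to 1, which is L ⇒ W
n=3: the only move is to 2(W), a W ⇒ L
n=4: can move to 3, which is L ⇒ W
n=5: can move to 1, which is L ⇒ W
n=6: moves to 5(W), 2(W); every one is W ⇒ L
n=7: can move to 6, which is L ⇒ W
n=8: can move to 1, which is L ⇒ W
n=9: moves to 8(W), 5(W), 2(W); every one is W ⇒ L
n=10: can move to 9, which is L ⇒ W
n=11: moves to 10(W), 7(W), 4(W); every one is W ⇒ L
n=12: can move to 11, which is L ⇒ W
n=13: can move to 9, which is L ⇒ W
n=14: moves to 13(W), 10(W), 7(W); every one is W ⇒ L
n=15: can move to 14, which is L ⇒ W
n=16: can move to 9, which is L ⇒ W
n=17: moves to 16(W), 13(W), 10(W); every one is W ⇒ L
n=18: can move to 17, which is L ⇒ W
n=19: moves to 18(W), 15(W), 12(W); every one is W ⇒ L
n=20: can move to 19, which is L ⇒ W
n=21: can move to 17, which is L ⇒ W
n=22: moves to 21(W), 18(W), 15(W); every one is W ⇒ L
n=23: can move to 22, which is L ⇒ W
n=24: can move to 17, which is L ⇒ W
n=25: moves to 24(W), 21(W), 18(W); every one is W ⇒ L
n=26: can move to 25, which is L ⇒ W
n=27: moves to 26(W), 23(W), 20(W); every one is W ⇒ L
n=28: can move to 27, which is L ⇒ W
n=29: can move to 25, which is L ⇒ W
n=30: moves to 29(W), 26(W), 23(W); every one is W ⇒ L
n=31: can move to 30, which is L ⇒ W
n=32: can move to 25, which is L ⇒ W
n=33: moves to 32(W), 29(W), 26(W); every one is W ⇒ L
n=34: can move to 33, which is L ⇒ W
n=35: moves to 34(W), 31(W), 28(W); every one is W ⇒ L
n=36: can move to 35, which is L ⇒ W
n=37: can move to 33, which is L ⇒ W
n=38: moves to 37(W), 34(W), 31(W); every one is W ⇒ L
n=39: can move to 38, which is L ⇒ W
n=40: can move to 33, which is L ⇒ W
n=41: moves to 40(W), 37(W), 34(W); every one is W ⇒ L
n=42: can move to 41, which is L ⇒ W
n=43: moves to 42(W), 39(W), 36(W); every one is W ⇒ L
L entries with 0 ≤ n ≤ 43: n = 1, 3, 6, 9, 11, 14, 17, 19, 22, 25, 27, 30, 33, 35, 38, 41, 43; that makes 17.

17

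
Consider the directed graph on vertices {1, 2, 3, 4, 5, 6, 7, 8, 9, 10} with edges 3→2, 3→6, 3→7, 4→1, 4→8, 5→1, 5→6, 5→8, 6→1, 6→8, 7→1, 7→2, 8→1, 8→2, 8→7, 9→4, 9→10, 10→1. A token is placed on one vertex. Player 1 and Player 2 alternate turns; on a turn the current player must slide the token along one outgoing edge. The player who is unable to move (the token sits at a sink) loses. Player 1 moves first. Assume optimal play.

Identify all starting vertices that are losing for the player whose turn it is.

1, 2, 9

Use the standard recursion: the mover loses at a terminal position; elsewhere, the mover wins exactly when some move hands the opponent an L position.
Every edge goes from a vertex to one that appears earlier in the order 2, 1, 7, 8, 6, 5, 3, 4, 10, 9, so processing vertices in that order labels each vertex after all of its successors.
2: no outgoing edge → L
1: no outgoing edge → L
7: can move to 1, which is L ⇒ W
8: can move to 1, which is L ⇒ W
6: can move to 1, which is L ⇒ W
5: can move to 1, which is L ⇒ W
3: can move to 2, which is L ⇒ W
4: can move to 1, which is L ⇒ W
10: can move to 1, which is L ⇒ W
9: moves to 10(W), 4(W); every one is W ⇒ L
The losing starting vertices are exactly the entries labelled L in this table (3 of them).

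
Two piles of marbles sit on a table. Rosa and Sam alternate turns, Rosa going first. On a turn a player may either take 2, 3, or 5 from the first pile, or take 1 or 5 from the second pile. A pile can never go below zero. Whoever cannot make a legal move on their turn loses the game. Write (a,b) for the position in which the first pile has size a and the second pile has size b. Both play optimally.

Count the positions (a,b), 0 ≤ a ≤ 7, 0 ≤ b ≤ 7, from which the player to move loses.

Label each position W (a win for the player to move) or L (a loss). A position with no legal move is L; any other position is W exactly when some move reaches an L, and L when every move reaches a W.
Every move lowers a or b (never raises either), so fill the grid row by row in increasing a, and left to right within a row: each cell's successors are then already labelled.
      b=0  b=1  b=2  b=3  b=4  b=5  b=6  b=7
a=0:    L    W    L    W    L    W    L    W
a=1:    L    W    L    W    L    W    L    W
a=2:    W    L    W    L    W    L    W    L
a=3:    W    L    W    L    W    L    W    L
a=4:    W    W    W    W    W    W    W    W
a=5:    W    W    W    W    W    W    W    W
a=6:    W    W    W    W    W    W    W    W
a=7:    L    W    L    W    L    W    L    W
Cells with no legal move (terminal, hence L): (0,0), (1,0).
The remaining L cells, each justified by listing all of its moves:
(0,2): L (sole option (0,1)(W) is W)
(0,4): L (sole option (0,3)(W) is W)
(0,6): L (options (0,5)(W), (0,1)(W) are all W)
(1,2): L (sole option (1,1)(W) is W)
(1,4): L (sole option (1,3)(W) is W)
(1,6): L (options (1,5)(W), (1,1)(W) are all W)
(2,1): L (options (0,1)(W), (2,0)(W) are all W)
(2,3): L (options (0,3)(W), (2,2)(W) are all W)
(2,5): L (options (0,5)(W), (2,4)(W), (2,0)(W) are all W)
(2,7): L (options (0,7)(W), (2,6)(W), (2,2)(W) are all W)
(3,1): L (options (1,1)(W), (0,1)(W), (3,0)(W) are all W)
(3,3): L (options (1,3)(W), (0,3)(W), (3,2)(W) are all W)
(3,5): L (options (1,5)(W), (0,5)(W), (3,4)(W), (3,0)(W) are all W)
(3,7): L (options (1,7)(W), (0,7)(W), (3,6)(W), (3,2)(W) are all W)
(7,0): L (options (5,0)(W), (4,0)(W), (2,0)(W) are all W)
(7,2): L (options (5,2)(W), (4,2)(W), (2,2)(W), (7,1)(W) are all W)
(7,4): L (options (5,4)(W), (4,4)(W), (2,4)(W), (7,3)(W) are all W)
(7,6): L (options (5,6)(W), (4,6)(W), (2,6)(W), (7,5)(W), (7,1)(W) are all W)
Every other cell has at least one move into one of the L cells above, so it is W.
L cells per row: a=0: 4, a=1: 4, a=2: 4, a=3: 4, a=4: 0, a=5: 0, a=6: 0, a=7: 4; total 20.

20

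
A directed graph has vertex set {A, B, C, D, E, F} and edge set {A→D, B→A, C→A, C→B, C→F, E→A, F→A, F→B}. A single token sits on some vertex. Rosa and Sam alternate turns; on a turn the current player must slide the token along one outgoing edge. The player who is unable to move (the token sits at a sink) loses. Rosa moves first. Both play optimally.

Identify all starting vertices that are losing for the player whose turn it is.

Build the W/L table. Terminal = L. A non-terminal position is W if it has a move to some L; otherwise it is L.
Every edge goes from a vertex to one that appears earlier in the order D, A, B, F, E, C, so processing vertices in that order labels each vertex after all of its successors.
D: no outgoing edge → L
A: →D(L), so W
B: →A(W) only, which is W, so L
F: →B(L), so W
E: →A(W) only, which is W, so L
C: →B(L), so W
The losing starting vertices are exactly the entries labelled L in this table (3 of them).

B, D, E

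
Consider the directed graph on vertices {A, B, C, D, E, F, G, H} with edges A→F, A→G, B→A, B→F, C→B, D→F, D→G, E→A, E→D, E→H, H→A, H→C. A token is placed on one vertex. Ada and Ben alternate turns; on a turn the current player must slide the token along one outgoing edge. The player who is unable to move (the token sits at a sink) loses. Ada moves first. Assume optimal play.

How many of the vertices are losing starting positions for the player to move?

Label each position W (a win for the player to move) or L (a loss). A position with no legal move is L; any other position is W exactly when some move reaches an L, and L when every move reaches a W.
Every edge goes from a vertex to one that appears earlier in the order F, G, A, B, D, C, H, E, so processing vertices in that order labels each vertex after all of its successors.
F: no outgoing edge → L
G: no outgoing edge → L
A: →G(L), so W
B: →F(L), so W
D: →G(L), so W
C: →B(W) only, which is W, so L
H: →C(L), so W
E: →H(W), D(W), A(W) — all W, so L
The L vertices are C, E, F, G; that is 4 in all.

4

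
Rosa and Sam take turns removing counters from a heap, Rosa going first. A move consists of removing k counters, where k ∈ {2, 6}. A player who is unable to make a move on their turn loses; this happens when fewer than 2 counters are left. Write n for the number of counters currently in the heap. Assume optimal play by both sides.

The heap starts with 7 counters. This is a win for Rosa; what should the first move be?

Build the W/L table. Terminal = L. A non-terminal position is W if it has a move to some L; otherwise it is L.
n=0: no move → L
n=1: no move → L
n=2: reaches L-position 0 → W
n=3: reaches L-position 1 → W
n=4: only reaches 2(W), which is W → L
n=5: only reaches 3(W), which is W → L
n=6: reaches L-position 4 → W
n=7: reaches L-position 5 → W
From 7, the L positions reachable in one move are: 5, 1. Any move reaching one of these is winning.

Remove 2, leaving 5.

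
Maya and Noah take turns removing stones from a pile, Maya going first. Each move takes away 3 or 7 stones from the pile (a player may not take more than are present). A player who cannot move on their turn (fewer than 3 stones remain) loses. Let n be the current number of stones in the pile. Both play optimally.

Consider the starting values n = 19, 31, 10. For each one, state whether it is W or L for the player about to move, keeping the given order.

Build the W/L table. Terminal = L. A non-terminal position is W if it has a move to some L; otherwise it is L.
n=0: no move → L
n=1: no move → L
n=2: no move → L
n=3: reaches L-position 0 → W
n=4: reaches L-position 1 → W
n=5: reaches L-position 2 → W
n=6: only reaches 3(W), which is W → L
n=7: reaches L-position 0 → W
n=8: reaches L-position 1 → W
n=9: reaches L-position 6 → W
n=10: only reaches 7(W), 3(W), all W → L
n=11: only reaches 8(W), 4(W), all W → L
n=12: only reaches 9(W), 5(W), all W → L
n=13: reaches L-position 10 → W
n=14: reaches L-position 11 → W
n=15: reaches L-position 12 → W
n=16: only reaches 13(W), 9(W), all W → L
n=17: reaches L-position 10 → W
n=18: reaches L-position 11 → W
n=19: reaches L-position 16 → W
n=20: only reaches 17(W), 13(W), all W → L
n=21: only reaches 18(W), 14(W), all W → L
n=22: only reaches 19(W), 15(W), all W → L
n=23: reaches L-position 20 → W
n=24: reaches L-position 21 → W
n=25: reaches L-position 22 → W
n=26: only reaches 23(W), 19(W), all W → L
n=27: reaches L-position 20 → W
n=28: reaches L-position 21 → W
n=29: reaches L-position 26 → W
n=30: only reaches 27(W), 23(W), all W → L
n=31: only reaches 28(W), 24(W), all W → L

19: W, 31: L, 10: L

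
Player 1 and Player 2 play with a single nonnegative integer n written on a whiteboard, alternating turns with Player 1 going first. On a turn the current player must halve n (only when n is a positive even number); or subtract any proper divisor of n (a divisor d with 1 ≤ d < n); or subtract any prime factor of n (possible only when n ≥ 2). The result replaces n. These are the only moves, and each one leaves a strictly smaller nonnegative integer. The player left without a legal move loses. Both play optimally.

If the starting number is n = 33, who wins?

Positions with no move are L. A position that does have a move is losing for the player to move precisely when every available move leads to a winning position for the opponent. Fill in the labels:
n=0: no move → L
n=1: no move → L
n=2: can move to 0, which is L ⇒ W
n=3: can move to 0, which is L ⇒ W
n=4: moves to 2(W), 3(W); every one is W ⇒ L
n=5: can move to 0, which is L ⇒ W
n=6: can move to 4, which is L ⇒ W
n=7: can move to 0, which is L ⇒ W
n=8: can move to 4, which is L ⇒ W
n=9: moves to 6(W), 8(W); every one is W ⇒ L
n=10: can move to 9, which is L ⇒ W
n=11: can move to 0, which is L ⇒ W
n=12: can move to 9, which is L ⇒ W
n=13: can move to 0, which is L ⇒ W
n=14: moves to 7(W), 12(W), 13(W); every one is W ⇒ L
n=15: can move to 14, which is L ⇒ W
n=16: can move to 14, which is L ⇒ W
n=17: can move to 0, which is L ⇒ W
n=18: can move to 9, which is L ⇒ W
n=19: can move to 0, which is L ⇒ W
n=20: moves to 10(W), 15(W), 16(W), 18(W), 19(W); every one is W ⇒ L
n=21: can move to 14, which is L ⇒ W
n=22: can move to 20, which is L ⇒ W
n=23: can move to 0, which is L ⇒ W
n=24: can move to 20, which is L ⇒ W
n=25: can move to 20, which is L ⇒ W
n=26: moves to 13(W), 24(W), 25(W); every one is W ⇒ L
n=27: can move to 26, which is L ⇒ W
n=28: can move to 14, which is L ⇒ W
n=29: can move to 0, which is L ⇒ W
n=30: can move to 20, which is L ⇒ W
n=31: can move to 0, which is L ⇒ W
n=32: moves to 16(W), 24(W), 28(W), 30(W), 31(W); every one is W ⇒ L
n=33: can move to 32, which is L ⇒ W
From 33 Player 1 can move to 32, reaching an L position.

Player 1 wins.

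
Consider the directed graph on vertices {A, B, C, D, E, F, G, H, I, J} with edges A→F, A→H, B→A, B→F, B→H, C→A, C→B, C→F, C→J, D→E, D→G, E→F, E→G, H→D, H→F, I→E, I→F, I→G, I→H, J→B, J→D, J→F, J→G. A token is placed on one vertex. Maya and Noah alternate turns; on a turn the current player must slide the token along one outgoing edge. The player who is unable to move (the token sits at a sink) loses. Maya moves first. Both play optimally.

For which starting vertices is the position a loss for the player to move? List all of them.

F, G

Use the standard recursion: the mover loses at a terminal position; elsewhere, the mover wins exactly when some move hands the opponent an L position.
Every edge goes from a vertex to one that appears earlier in the order G, F, E, D, H, A, B, J, I, C, so processing vertices in that order labels each vertex after all of its successors.
G: no outgoing edge → L
F: no outgoing edge → L
E: reaches L-position F → W
D: reaches L-position G → W
H: reaches L-position F → W
A: reaches L-position F → W
B: reaches L-position F → W
J: reaches L-position F → W
I: reaches L-position F → W
C: reaches L-position F → W
The losing starting vertices are exactly the entries labelled L in this table (2 of them).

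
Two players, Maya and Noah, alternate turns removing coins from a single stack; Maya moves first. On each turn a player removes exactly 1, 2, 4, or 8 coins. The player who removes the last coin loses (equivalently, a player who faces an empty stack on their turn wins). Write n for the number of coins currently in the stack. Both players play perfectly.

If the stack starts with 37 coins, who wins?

Noah wins.

Build the W/L table. Terminal = W. A non-terminal position is W if it has a move to some L; otherwise it is L.
n=0: no move; the opponent has just taken the last coin and therefore loses → W
n=1: L (sole option 0(W) is W)
n=2: W (go to 1, an L position)
n=3: W (go to 1, an L position)
n=4: L (options 3(W), 2(W), 0(W) are all W)
n=5: W (go to 4, an L position)
n=6: W (go to 4, an L position)
n=7: L (options 6(W), 5(W), 3(W) are all W)
n=8: W (go to 7, an L position)
n=9: W (go to 7, an L position)
n=10: L (options 9(W), 8(W), 6(W), 2(W) are all W)
n=11: W (go to 10, an L position)
n=12: W (go to 10, an L position)
n=13: L (options 12(W), 11(W), 9(W), 5(W) are all W)
n=14: W (go to 13, an L position)
n=15: W (go to 13, an L position)
n=16: L (options 15(W), 14(W), 12(W), 8(W) are all W)
n=17: W (go to 16, an L position)
n=18: W (go to 16, an L position)
n=19: L (options 18(W), 17(W), 15(W), 11(W) are all W)
n=20: W (go to 19, an L position)
n=21: W (go to 19, an L position)
n=22: L (options 21(W), 20(W), 18(W), 14(W) are all W)
n=23: W (go to 22, an L position)
n=24: W (go to 22, an L position)
n=25: L (options 24(W), 23(W), 21(W), 17(W) are all W)
n=26: W (go to 25, an L position)
n=27: W (go to 25, an L position)
n=28: L (options 27(W), 26(W), 24(W), 20(W) are all W)
n=29: W (go to 28, an L position)
n=30: W (go to 28, an L position)
n=31: L (options 30(W), 29(W), 27(W), 23(W) are all W)
n=32: W (go to 31, an L position)
n=33: W (go to 31, an L position)
n=34: L (options 33(W), 32(W), 30(W), 26(W) are all W)
n=35: W (go to 34, an L position)
n=36: W (go to 34, an L position)
n=37: L (options 36(W), 35(W), 33(W), 29(W) are all W)
Every move from 37 reaches a W position, so the mover loses.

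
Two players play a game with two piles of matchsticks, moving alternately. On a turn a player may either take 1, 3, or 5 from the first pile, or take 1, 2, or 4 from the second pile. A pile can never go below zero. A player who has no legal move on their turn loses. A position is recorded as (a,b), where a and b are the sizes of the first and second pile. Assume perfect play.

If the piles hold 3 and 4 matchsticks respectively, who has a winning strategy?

Classify positions by backward induction: terminal positions (no move available) are L. From any other position, the mover wins iff some move reaches an L.
No move ever increases a pile, so every position that can arise here has a ≤ 3 and b ≤ 4; it is enough to label the cells with 0 ≤ a ≤ 3 and 0 ≤ b ≤ 4.
Every move lowers a or b (never raises either), so fill the grid row by row in increasing a, and left to right within a row: each cell's successors are then already labelled.
      b=0  b=1  b=2  b=3  b=4
a=0:    L    W    W    L    W
a=1:    W    L    W    W    L
a=2:    L    W    W    L    W
a=3:    W    L    W    W    L
Cells with no legal move (terminal, hence L): (0,0).
The remaining L cells, each justified by listing all of its moves:
(0,3): moves to (0,2)(W), (0,1)(W); every one is W ⇒ L
(1,1): moves to (0,1)(W), (1,0)(W); every one is W ⇒ L
(1,4): moves to (0,4)(W), (1,3)(W), (1,2)(W), (1,0)(W); every one is W ⇒ L
(2,0): the only move is to (1,0)(W), a W ⇒ L
(2,3): moves to (1,3)(W), (2,2)(W), (2,1)(W); every one is W ⇒ L
(3,1): moves to (2,1)(W), (0,1)(W), (3,0)(W); every one is W ⇒ L
(3,4): moves to (2,4)(W), (0,4)(W), (3,3)(W), (3,2)(W), (3,0)(W); every one is W ⇒ L
Every other cell has at least one move into one of the L cells above, so it is W.
Every move from (3,4) reaches a W position, so the mover loses.

The second player wins.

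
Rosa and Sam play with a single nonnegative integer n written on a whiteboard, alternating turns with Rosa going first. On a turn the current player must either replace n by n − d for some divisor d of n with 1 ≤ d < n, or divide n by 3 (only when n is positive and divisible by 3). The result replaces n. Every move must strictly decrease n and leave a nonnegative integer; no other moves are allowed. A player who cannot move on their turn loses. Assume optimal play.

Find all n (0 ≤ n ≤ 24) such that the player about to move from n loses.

Label each position W (a win for the player to move) or L (a loss). A position with no legal move is L; any other position is W exactly when some move reaches an L, and L when every move reaches a W.
n=0: no move → L
n=1: no move → L
n=2: W (go to 1, an L position)
n=3: W (go to 1, an L position)
n=4: L (options 2(W), 3(W) are all W)
n=5: W (go to 4, an L position)
n=6: W (go to 4, an L position)
n=7: L (sole option 6(W) is W)
n=8: W (go to 4, an L position)
n=9: L (options 3(W), 6(W), 8(W) are all W)
n=10: W (go to 9, an L position)
n=11: L (sole option 10(W) is W)
n=12: W (go to 4, an L position)
n=13: L (sole option 12(W) is W)
n=14: W (go to 7, an L position)
n=15: L (options 5(W), 10(W), 12(W), 14(W) are all W)
n=16: W (go to 15, an L position)
n=17: L (sole option 16(W) is W)
n=18: W (go to 9, an L position)
n=19: L (sole option 18(W) is W)
n=20: W (go to 15, an L position)
n=21: W (go to 7, an L position)
n=22: W (go to 11, an L position)
n=23: L (sole option 22(W) is W)
n=24: W (go to 23, an L position)
The losing starting values of n are exactly the entries labelled L in this table (11 of them).

0, 1, 4, 7, 9, 11, 13, 15, 17, 19, 23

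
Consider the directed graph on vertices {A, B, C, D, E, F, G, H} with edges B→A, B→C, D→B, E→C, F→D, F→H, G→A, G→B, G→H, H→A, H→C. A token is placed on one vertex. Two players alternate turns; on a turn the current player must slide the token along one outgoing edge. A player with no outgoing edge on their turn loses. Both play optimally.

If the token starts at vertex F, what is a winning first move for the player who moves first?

Move to D.

Use the standard recursion: the mover loses at a terminal position; elsewhere, the mover wins exactly when some move hands the opponent an L position.
Every edge goes from a vertex to one that appears earlier in the order C, A, H, B, D, F, E, G, so processing vertices in that order labels each vertex after all of its successors.
C: no outgoing edge → L
A: no outgoing edge → L
H: W (go to A, an L position)
B: W (go to A, an L position)
D: L (sole option B(W) is W)
F: W (go to D, an L position)
E: W (go to C, an L position)
G: W (go to A, an L position)
From F, the L positions reachable in one move are: D.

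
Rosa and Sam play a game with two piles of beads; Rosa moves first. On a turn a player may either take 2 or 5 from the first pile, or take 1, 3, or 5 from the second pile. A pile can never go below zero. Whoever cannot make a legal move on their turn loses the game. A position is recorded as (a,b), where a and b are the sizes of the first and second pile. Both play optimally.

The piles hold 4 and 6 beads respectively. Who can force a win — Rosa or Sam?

Sam wins.

Positions with no move are L. A position that does have a move is losing for the player to move precisely when every available move leads to a winning position for the opponent. Fill in the labels:
No move ever increases a pile, so every position that can arise here has a ≤ 4 and b ≤ 6; it is enough to label the cells with 0 ≤ a ≤ 4 and 0 ≤ b ≤ 6.
Every move lowers a or b (never raises either), so fill the grid row by row in increasing a, and left to right within a row: each cell's successors are then already labelled.
      b=0  b=1  b=2  b=3  b=4  b=5  b=6
a=0:    L    W    L    W    L    W    L
a=1:    L    W    L    W    L    W    L
a=2:    W    L    W    L    W    L    W
a=3:    W    L    W    L    W    L    W
a=4:    L    W    L    W    L    W    L
Cells with no legal move (terminal, hence L): (0,0), (1,0).
The remaining L cells, each justified by listing all of its moves:
(0,2): the only move is to (0,1)(W), a W ⇒ L
(0,4): moves to (0,3)(W), (0,1)(W); every one is W ⇒ L
(0,6): moves to (0,5)(W), (0,3)(W), (0,1)(W); every one is W ⇒ L
(1,2): the only move is to (1,1)(W), a W ⇒ L
(1,4): moves to (1,3)(W), (1,1)(W); every one is W ⇒ L
(1,6): moves to (1,5)(W), (1,3)(W), (1,1)(W); every one is W ⇒ L
(2,1): moves to (0,1)(W), (2,0)(W); every one is W ⇒ L
(2,3): moves to (0,3)(W), (2,2)(W), (2,0)(W); every one is W ⇒ L
(2,5): moves to (0,5)(W), (2,4)(W), (2,2)(W), (2,0)(W); every one is W ⇒ L
(3,1): moves to (1,1)(W), (3,0)(W); every one is W ⇒ L
(3,3): moves to (1,3)(W), (3,2)(W), (3,0)(W); every one is W ⇒ L
(3,5): moves to (1,5)(W), (3,4)(W), (3,2)(W), (3,0)(W); every one is W ⇒ L
(4,0): the only move is to (2,0)(W), a W ⇒ L
(4,2): moves to (2,2)(W), (4,1)(W); every one is W ⇒ L
(4,4): moves to (2,4)(W), (4,3)(W), (4,1)(W); every one is W ⇒ L
(4,6): moves to (2,6)(W), (4,5)(W), (4,3)(W), (4,1)(W); every one is W ⇒ L
Every other cell has at least one move into one of the L cells above, so it is W.
Every move from (4,6) reaches a W position, so the mover loses.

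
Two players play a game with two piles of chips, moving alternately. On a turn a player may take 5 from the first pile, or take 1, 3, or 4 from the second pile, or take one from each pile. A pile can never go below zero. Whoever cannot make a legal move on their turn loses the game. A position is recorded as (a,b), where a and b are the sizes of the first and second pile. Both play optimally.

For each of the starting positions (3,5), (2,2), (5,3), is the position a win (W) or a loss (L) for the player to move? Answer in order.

Label each position W (a win for the player to move) or L (a loss). A position with no legal move is L; any other position is W exactly when some move reaches an L, and L when every move reaches a W.
No move ever increases a pile, so every position that can arise here has a ≤ 5 and b ≤ 5; it is enough to label the cells with 0 ≤ a ≤ 5 and 0 ≤ b ≤ 5.
Every move lowers a or b (never raises either), so fill the grid row by row in increasing a, and left to right within a row: each cell's successors are then already labelled.
      b=0  b=1  b=2  b=3  b=4  b=5
a=0:    L    W    L    W    W    W
a=1:    L    W    L    W    W    W
a=2:    L    W    L    W    W    W
a=3:    L    W    L    W    W    W
a=4:    L    W    L    W    W    W
a=5:    W    W    W    W    L    W
Cells with no legal move (terminal, hence L): (0,0), (1,0), (2,0), (3,0), (4,0).
The remaining L cells, each justified by listing all of its moves:
(0,2): only reaches (0,1)(W), which is W → L
(1,2): only reaches (1,1)(W), (0,1)(W), all W → L
(2,2): only reaches (2,1)(W), (1,1)(W), all W → L
(3,2): only reaches (3,1)(W), (2,1)(W), all W → L
(4,2): only reaches (4,1)(W), (3,1)(W), all W → L
(5,4): only reaches (0,4)(W), (5,3)(W), (5,1)(W), (5,0)(W), (4,3)(W), all W → L
Every other cell has at least one move into one of the L cells above, so it is W.
(3,5): the move to (3,2) reaches an L cell, so W
(2,2): one of the L cells justified above, so L
(5,3): the move to (4,2) reaches an L cell, so W

(3,5): W, (2,2): L, (5,3): W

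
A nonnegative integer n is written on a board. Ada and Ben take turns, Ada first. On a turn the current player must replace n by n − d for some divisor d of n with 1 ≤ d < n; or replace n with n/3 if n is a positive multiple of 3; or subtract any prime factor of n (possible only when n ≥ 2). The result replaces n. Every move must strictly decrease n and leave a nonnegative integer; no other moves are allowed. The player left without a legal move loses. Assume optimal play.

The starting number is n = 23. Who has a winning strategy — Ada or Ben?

Classify positions by backward induction: terminal positions (no move available) are L. From any other position, the mover wins iff some move reaches an L.
n=0: no move → L
n=1: no move → L
n=2: reaches L-position 0 → W
n=3: reaches L-position 0 → W
n=4: only reaches 2(W), 3(W), all W → L
n=5: reaches L-position 0 → W
n=6: reaches L-position 4 → W
n=7: reaches L-position 0 → W
n=8: reaches L-position 4 → W
n=9: only reaches 3(W), 6(W), 8(W), all W → L
n=10: reaches L-position 9 → W
n=11: reaches L-position 0 → W
n=12: reaches L-position 4 → W
n=13: reaches L-position 0 → W
n=14: only reaches 7(W), 12(W), 13(W), all W → L
n=15: reaches L-position 14 → W
n=16: reaches L-position 14 → W
n=17: reaches L-position 0 → W
n=18: reaches L-position 9 → W
n=19: reaches L-position 0 → W
n=20: only reaches 10(W), 15(W), 16(W), 18(W), 19(W), all W → L
n=21: reaches L-position 14 → W
n=22: reaches L-position 20 → W
n=23: reaches L-position 0 → W
From 23 Ada can move to 0, reaching an L position.

Ada wins.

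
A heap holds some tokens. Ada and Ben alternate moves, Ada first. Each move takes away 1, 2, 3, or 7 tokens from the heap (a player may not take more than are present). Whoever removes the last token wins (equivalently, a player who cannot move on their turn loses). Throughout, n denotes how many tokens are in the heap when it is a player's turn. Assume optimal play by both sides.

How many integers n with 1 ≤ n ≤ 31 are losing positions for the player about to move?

Use the standard recursion: the mover loses at a terminal position; elsewhere, the mover wins exactly when some move hands the opponent an L position.
n=0: no move → L
n=1: can move to 0, which is L ⇒ W
n=2: can move to 0, which is L ⇒ W
n=3: can move to 0, which is L ⇒ W
n=4: moves to 3(W), 2(W), 1(W); every one is W ⇒ L
n=5: can move to 4, which is L ⇒ W
n=6: can move to 4, which is L ⇒ W
n=7: can move to 4, which is L ⇒ W
n=8: moves to 7(W), 6(W), 5(W), 1(W); every one is W ⇒ L
n=9: can move to 8, which is L ⇒ W
n=10: can move to 8, which is L ⇒ W
n=11: can move to 8, which is L ⇒ W
n=12: moves to 11(W), 10(W), 9(W), 5(W); every one is W ⇒ L
n=13: can move to 12, which is L ⇒ W
n=14: can move to 12, which is L ⇒ W
n=15: can move to 12, which is L ⇒ W
n=16: moves to 15(W), 14(W), 13(W), 9(W); every one is W ⇒ L
n=17: can move to 16, which is L ⇒ W
n=18: can move to 16, which is L ⇒ W
n=19: can move to 16, which is L ⇒ W
n=20: moves to 19(W), 18(W), 17(W), 13(W); every one is W ⇒ L
n=21: can move to 20, which is L ⇒ W
n=22: can move to 20, which is L ⇒ W
n=23: can move to 20, which is L ⇒ W
n=24: moves to 23(W), 22(W), 21(W), 17(W); every one is W ⇒ L
n=25: can move to 24, which is L ⇒ W
n=26: can move to 24, which is L ⇒ W
n=27: can move to 24, which is L ⇒ W
n=28: moves to 27(W), 26(W), 25(W), 21(W); every one is W ⇒ L
n=29: can move to 28, which is L ⇒ W
n=30: can move to 28, which is L ⇒ W
n=31: can move to 28, which is L ⇒ W
L entries with 1 ≤ n ≤ 31 (n=0 is outside the asked range and is not counted): n = 4, 8, 12, 16, 20, 24, 28; that makes 7.

7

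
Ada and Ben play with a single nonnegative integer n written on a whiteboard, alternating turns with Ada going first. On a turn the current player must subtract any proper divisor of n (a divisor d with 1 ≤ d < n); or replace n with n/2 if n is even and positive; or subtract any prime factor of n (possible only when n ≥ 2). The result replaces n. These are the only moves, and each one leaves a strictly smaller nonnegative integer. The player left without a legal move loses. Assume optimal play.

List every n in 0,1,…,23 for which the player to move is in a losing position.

Use the standard recursion: the mover loses at a terminal position; elsewhere, the mover wins exactly when some move hands the opponent an L position.
n=0: no move → L
n=1: no move → L
n=2: reaches L-position 0 → W
n=3: reaches L-position 0 → W
n=4: only reaches 2(W), 3(W), all W → L
n=5: reaches L-position 0 → W
n=6: reaches L-position 4 → W
n=7: reaches L-position 0 → W
n=8: reaches L-position 4 → W
n=9: only reaches 6(W), 8(W), all W → L
n=10: reaches L-position 9 → W
n=11: reaches L-position 0 → W
n=12: reaches L-position 9 → W
n=13: reaches L-position 0 → W
n=14: only reaches 7(W), 12(W), 13(W), all W → L
n=15: reaches L-position 14 → W
n=16: reaches L-position 14 → W
n=17: reaches L-position 0 → W
n=18: reaches L-position 9 → W
n=19: reaches L-position 0 → W
n=20: only reaches 10(W), 15(W), 16(W), 18(W), 19(W), all W → L
n=21: reaches L-position 14 → W
n=22: reaches L-position 20 → W
n=23: reaches L-position 0 → W
The losing starting values of n are exactly the entries labelled L in this table (6 of them).

0, 1, 4, 9, 14, 20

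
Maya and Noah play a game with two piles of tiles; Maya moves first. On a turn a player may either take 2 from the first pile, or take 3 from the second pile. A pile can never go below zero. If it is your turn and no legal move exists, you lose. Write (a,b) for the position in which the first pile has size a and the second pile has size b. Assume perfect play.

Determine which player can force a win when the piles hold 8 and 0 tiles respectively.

Noah wins.

Classify positions by backward induction: terminal positions (no move available) are L. From any other position, the mover wins iff some move reaches an L.
No move ever increases a pile, so every position that can arise here has a ≤ 8 and b ≤ 0; it is enough to label the cells with 0 ≤ a ≤ 8 and 0 ≤ b ≤ 0.
Every move lowers a or b (never raises either), so fill the grid row by row in increasing a, and left to right within a row: each cell's successors are then already labelled.
      b=0
a=0:    L
a=1:    L
a=2:    W
a=3:    W
a=4:    L
a=5:    L
a=6:    W
a=7:    W
a=8:    L
Cells with no legal move (terminal, hence L): (0,0), (1,0).
The remaining L cells, each justified by listing all of its moves:
(4,0): L (sole option (2,0)(W) is W)
(5,0): L (sole option (3,0)(W) is W)
(8,0): L (sole option (6,0)(W) is W)
Every other cell has at least one move into one of the L cells above, so it is W.
Every move from (8,0) reaches a W position, so the mover loses.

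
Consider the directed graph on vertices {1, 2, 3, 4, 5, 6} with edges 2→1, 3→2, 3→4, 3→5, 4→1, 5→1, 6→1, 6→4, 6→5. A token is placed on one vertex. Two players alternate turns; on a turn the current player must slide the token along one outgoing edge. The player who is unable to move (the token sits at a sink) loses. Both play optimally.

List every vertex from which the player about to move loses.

Label each position W (a win for the player to move) or L (a loss). A position with no legal move is L; any other position is W exactly when some move reaches an L, and L when every move reaches a W.
Every edge goes from a vertex to one that appears earlier in the order 1, 4, 5, 2, 3, 6, so processing vertices in that order labels each vertex after all of its successors.
1: no outgoing edge → L
4: can move to 1, which is L ⇒ W
5: can move to 1, which is L ⇒ W
2: can move to 1, which is L ⇒ W
3: moves to 2(W), 5(W), 4(W); every one is W ⇒ L
6: can move to 1, which is L ⇒ W
Reading off the rows marked L gives the requested list; there are 2 such vertices.

1, 3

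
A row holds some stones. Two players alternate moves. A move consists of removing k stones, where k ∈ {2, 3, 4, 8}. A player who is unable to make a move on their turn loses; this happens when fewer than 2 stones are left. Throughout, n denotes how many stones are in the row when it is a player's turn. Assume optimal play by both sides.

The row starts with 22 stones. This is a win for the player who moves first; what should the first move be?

Remove 3, leaving 19.

Build the W/L table. Terminal = L. A non-terminal position is W if it has a move to some L; otherwise it is L.
n=0: no move → L
n=1: no move → L
n=2: reaches L-position 0 → W
n=3: reaches L-position 1 → W
n=4: reaches L-position 1 → W
n=5: reaches L-position 1 → W
n=6: only reaches 4(W), 3(W), 2(W), all W → L
n=7: only reaches 5(W), 4(W), 3(W), all W → L
n=8: reaches L-position 6 → W
n=9: reaches L-position 7 → W
n=10: reaches L-position 7 → W
n=11: reaches L-position 7 → W
n=12: only reaches 10(W), 9(W), 8(W), 4(W), all W → L
n=13: only reaches 11(W), 10(W), 9(W), 5(W), all W → L
n=14: reaches L-position 12 → W
n=15: reaches L-position 13 → W
n=16: reaches L-position 13 → W
n=17: reaches L-position 13 → W
n=18: only reaches 16(W), 15(W), 14(W), 10(W), all W → L
n=19: only reaches 17(W), 16(W), 15(W), 11(W), all W → L
n=20: reaches L-position 18 → W
n=21: reaches L-position 19 → W
n=22: reaches L-position 19 → W
From 22, the L positions reachable in one move are: 19, 18. Any move reaching one of these is winning.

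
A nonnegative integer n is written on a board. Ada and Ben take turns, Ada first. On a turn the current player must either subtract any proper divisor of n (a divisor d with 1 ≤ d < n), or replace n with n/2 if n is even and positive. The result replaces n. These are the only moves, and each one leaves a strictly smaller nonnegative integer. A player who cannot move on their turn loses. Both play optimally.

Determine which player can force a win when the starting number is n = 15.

Positions with no move are L. A position that does have a move is losing for the player to move precisely when every available move leads to a winning position for the opponent. Fill in the labels:
n=0: no move → L
n=1: no move → L
n=2: reaches L-position 1 → W
n=3: only reaches 2(W), which is W → L
n=4: reaches L-position 3 → W
n=5: only reaches 4(W), which is W → L
n=6: reaches L-position 3 → W
n=7: only reaches 6(W), which is W → L
n=8: reaches L-position 7 → W
n=9: only reaches 6(W), 8(W), all W → L
n=10: reaches L-position 5 → W
n=11: only reaches 10(W), which is W → L
n=12: reaches L-position 9 → W
n=13: only reaches 12(W), which is W → L
n=14: reaches L-position 7 → W
n=15: only reaches 10(W), 12(W), 14(W), all W → L
Every move from 15 reaches a W position, so the mover loses.

Ben wins.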